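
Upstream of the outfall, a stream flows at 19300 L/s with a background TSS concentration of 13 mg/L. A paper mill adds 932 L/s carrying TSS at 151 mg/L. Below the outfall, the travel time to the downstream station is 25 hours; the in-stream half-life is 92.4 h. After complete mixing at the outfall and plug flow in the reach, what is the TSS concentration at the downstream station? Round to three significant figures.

16.0 mg/L

After mixing, C = (19300·13.00 + 932.0·151.0) / 20230 = 391600/20230 = 19.36 mg/L.
Half-life 92.4 h → k = ln 2 / 92.4 = 0.007502 h⁻¹ = 0.1800 d⁻¹.
After decay, C = 19.36 × e^(−kt) = 19.36 × 0.8290 = 16.05 mg/L.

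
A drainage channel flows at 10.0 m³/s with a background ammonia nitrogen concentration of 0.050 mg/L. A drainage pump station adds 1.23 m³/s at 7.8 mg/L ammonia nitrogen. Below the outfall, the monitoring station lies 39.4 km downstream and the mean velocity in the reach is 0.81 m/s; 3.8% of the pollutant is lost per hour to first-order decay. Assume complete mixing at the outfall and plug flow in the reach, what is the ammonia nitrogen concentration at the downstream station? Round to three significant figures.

Conservation of mass: C = (10.00·0.05000 + 1.230·7.800) / 11.23 = 10.09/11.23 = 0.8988 mg/L.
Travel time t = 39.4·1000 / 0.81 = 48640 s = 13.51 h.
3.8%/h lost → k = −ln(1 − 0.038) = 0.03874 h⁻¹.
First-order decay: C = 0.8988·exp(−k·t) = 0.8988·0.5925 = 0.5325 mg/L.

0.533 mg/L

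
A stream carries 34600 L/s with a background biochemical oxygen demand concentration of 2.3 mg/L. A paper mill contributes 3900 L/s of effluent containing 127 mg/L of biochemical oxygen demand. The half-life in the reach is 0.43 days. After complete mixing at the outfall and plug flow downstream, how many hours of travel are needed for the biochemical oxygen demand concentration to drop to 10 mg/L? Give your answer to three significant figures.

Flow-weighted average: C = (34600·2.300 + 3900·127.0) / 38500 = 574900/38500 = 14.93 mg/L.
Half-life 0.43 d → k = ln 2 / 0.43 = 1.612 d⁻¹.
14.93·exp(−k·t) = 10 → t = ln(14.93/10)/k = 21490 s = 5.969 h.

5.97 h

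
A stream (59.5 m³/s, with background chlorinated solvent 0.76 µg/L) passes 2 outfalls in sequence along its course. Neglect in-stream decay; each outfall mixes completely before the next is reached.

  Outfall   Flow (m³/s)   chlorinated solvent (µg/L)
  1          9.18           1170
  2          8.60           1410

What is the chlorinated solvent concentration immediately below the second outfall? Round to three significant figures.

296 µg/L

Below outfall 1: Q → 68.68 m³/s, C = (59.50·0.7600 + 9.180·1170)/68.68 = 157.0 µg/L.
Below outfall 2: Q → 77.28 m³/s, C = (68.68·157.0 + 8.600·1410)/77.28 = 296.5 µg/L.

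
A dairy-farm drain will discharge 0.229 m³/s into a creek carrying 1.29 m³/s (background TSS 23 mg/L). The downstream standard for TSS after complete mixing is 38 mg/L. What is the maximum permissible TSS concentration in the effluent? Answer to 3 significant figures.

122 mg/L

At the limit, (Qr·Cr + Qe·Cₑ)/(Qr + Qe) = 38:
Cₑ = (1.519·38 − 1.290·23.00) / 0.2290 = 122.5 mg/L.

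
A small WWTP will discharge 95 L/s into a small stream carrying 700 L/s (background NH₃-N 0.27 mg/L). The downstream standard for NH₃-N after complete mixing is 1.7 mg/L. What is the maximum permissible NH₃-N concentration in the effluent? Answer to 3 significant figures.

12.2 mg/L

At the limit, (Qr·Cr + Qe·Cₑ)/(Qr + Qe) = 1.7:
Cₑ = (795.0·1.7 − 700.0·0.2700) / 95.00 = 12.24 mg/L.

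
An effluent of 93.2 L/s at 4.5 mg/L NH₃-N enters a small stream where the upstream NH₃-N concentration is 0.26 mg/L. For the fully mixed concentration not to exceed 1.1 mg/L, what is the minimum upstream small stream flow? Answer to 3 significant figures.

377 L/s

Set C_mix = 1.1: (Q·0.2600 + 93.20·4.500) / (Q + 93.20) = 1.1
→ Q = 93.20·(4.500 − 1.1)/(1.1 − 0.2600) = 377.2 L/s.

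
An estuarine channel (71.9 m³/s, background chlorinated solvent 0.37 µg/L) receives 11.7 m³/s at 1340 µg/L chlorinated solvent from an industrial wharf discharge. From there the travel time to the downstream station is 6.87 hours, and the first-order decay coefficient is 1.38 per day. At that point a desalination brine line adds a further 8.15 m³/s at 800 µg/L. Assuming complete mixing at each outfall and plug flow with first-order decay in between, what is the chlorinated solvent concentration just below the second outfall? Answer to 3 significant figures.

After mixing, C = (71.90·0.3700 + 11.70·1340) / 83.60 = 15700/83.60 = 187.9 µg/L; combined flow 83.60 m³/s.
Decay over the reach: 187.9·exp(−kt) = 187.9·0.6737 = 126.6 µg/L.
Second outfall: C = (83.60·126.6 + 8.150·800.0)/91.75 = 186.4 µg/L.

186 µg/L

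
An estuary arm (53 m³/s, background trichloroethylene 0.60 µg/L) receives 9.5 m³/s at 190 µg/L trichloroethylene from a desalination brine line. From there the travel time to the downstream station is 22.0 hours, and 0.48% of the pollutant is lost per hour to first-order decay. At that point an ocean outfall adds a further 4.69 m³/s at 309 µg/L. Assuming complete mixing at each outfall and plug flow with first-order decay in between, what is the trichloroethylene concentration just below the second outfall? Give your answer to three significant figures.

Flow-weighted average: C = (53.00·0.6000 + 9.500·190.0) / 62.50 = 1837/62.50 = 29.39 µg/L; combined flow 62.50 m³/s.
0.48%/h lost → k = −ln(1 − 0.0048) = 0.004812 h⁻¹.
Decay over the reach: 29.39·exp(−kt) = 29.39·0.8996 = 26.44 µg/L.
At the second outfall, C = (62.50·26.44 + 4.690·309.0) / (62.50 + 4.690) = 46.16 µg/L.

46.2 µg/L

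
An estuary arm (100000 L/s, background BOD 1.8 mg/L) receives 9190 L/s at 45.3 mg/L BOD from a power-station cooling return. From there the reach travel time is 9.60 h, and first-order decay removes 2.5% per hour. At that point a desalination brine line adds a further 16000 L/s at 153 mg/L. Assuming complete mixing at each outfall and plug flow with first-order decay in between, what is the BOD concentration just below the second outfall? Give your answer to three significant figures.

23.3 mg/L

Flow-weighted average: C = (100000·1.800 + 9190·45.30) / 109200 = 596300/109200 = 5.461 mg/L; combined flow 109200 L/s.
2.5%/h lost → k = −ln(1 − 0.025) = 0.02532 h⁻¹.
First-order decay: C = 5.461·exp(−k·t) = 5.461·0.7842 = 4.283 mg/L.
Second outfall: C = (109200·4.283 + 16000·153.0)/125200 = 23.29 mg/L.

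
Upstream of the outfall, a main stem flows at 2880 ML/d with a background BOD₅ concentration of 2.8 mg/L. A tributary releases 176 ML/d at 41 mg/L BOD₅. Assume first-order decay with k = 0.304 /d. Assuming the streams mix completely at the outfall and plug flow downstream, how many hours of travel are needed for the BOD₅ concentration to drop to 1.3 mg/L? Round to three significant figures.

106 h

Conservation of mass: C = (2880·2.800 + 176.0·41.00) / 3056 = 15280/3056 = 5.000 mg/L.
5.000·exp(−k·t) = 1.3 → t = ln(5.000/1.3)/k = 382900 s = 106.3 h.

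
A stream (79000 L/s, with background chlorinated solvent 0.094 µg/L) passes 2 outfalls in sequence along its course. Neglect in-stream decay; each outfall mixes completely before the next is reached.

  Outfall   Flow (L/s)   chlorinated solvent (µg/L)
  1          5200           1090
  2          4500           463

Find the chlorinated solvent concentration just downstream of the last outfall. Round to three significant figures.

87.5 µg/L

Below outfall 1: Q → 84200 L/s, C = (79000·0.09400 + 5200·1090)/84200 = 67.40 µg/L.
Below outfall 2: Q → 88700 L/s, C = (84200·67.40 + 4500·463.0)/88700 = 87.47 µg/L.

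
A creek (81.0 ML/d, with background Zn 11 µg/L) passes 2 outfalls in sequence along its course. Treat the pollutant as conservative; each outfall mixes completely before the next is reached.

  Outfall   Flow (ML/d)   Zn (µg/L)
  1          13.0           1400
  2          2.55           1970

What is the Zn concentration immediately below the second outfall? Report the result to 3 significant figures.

250 µg/L

Outfall 1: combined Q = 94.00 ML/d; C = (81.00·11.00 + 13.00·1400)/94.00 = 203.1 µg/L.
Outfall 2: combined Q = 96.55 ML/d; C = (94.00·203.1 + 2.550·1970)/96.55 = 249.8 µg/L.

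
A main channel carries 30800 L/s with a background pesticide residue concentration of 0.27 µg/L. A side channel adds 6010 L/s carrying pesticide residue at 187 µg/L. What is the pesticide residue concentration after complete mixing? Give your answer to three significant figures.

Mass balance: C = (30800·0.2700 + 6010·187.0) / 36810 = 1132000/36810 = 30.76 µg/L.

30.8 µg/L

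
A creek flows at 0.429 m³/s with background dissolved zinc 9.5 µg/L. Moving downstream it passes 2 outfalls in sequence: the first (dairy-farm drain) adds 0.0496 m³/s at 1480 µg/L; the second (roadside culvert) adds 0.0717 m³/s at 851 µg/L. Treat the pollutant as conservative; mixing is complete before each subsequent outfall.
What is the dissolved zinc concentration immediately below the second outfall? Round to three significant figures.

252 µg/L

Outfall 1: combined Q = 0.4786 m³/s; C = (0.4290·9.500 + 0.04960·1480)/0.4786 = 161.9 µg/L.
Outfall 2: combined Q = 0.5503 m³/s; C = (0.4786·161.9 + 0.07170·851.0)/0.5503 = 251.7 µg/L.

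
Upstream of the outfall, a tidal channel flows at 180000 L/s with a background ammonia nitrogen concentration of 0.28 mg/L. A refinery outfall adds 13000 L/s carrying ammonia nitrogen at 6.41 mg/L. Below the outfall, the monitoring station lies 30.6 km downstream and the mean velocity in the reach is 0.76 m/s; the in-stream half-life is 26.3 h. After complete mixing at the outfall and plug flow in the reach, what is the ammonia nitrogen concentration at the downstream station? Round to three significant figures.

0.516 mg/L

Conservation of mass: C = (180000·0.2800 + 13000·6.410) / 193000 = 133700/193000 = 0.6929 mg/L.
Travel time t = 30.6·1000 / 0.76 = 40260 s = 11.18 h.
Half-life 26.3 h → k = ln 2 / 26.3 = 0.02636 h⁻¹ = 0.6325 d⁻¹.
First-order decay: C = 0.6929·exp(−k·t) = 0.6929·0.7447 = 0.5160 mg/L.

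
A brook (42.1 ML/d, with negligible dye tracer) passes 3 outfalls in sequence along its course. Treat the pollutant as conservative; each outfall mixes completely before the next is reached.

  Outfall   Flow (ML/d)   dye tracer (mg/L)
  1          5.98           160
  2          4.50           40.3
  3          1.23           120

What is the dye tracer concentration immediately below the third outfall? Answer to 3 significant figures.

After outfall 1: Q = 42.10 + 5.980 = 48.08 ML/d; C = (42.10·0 + 5.980·160.0)/48.08 = 19.90 mg/L.
After outfall 2: Q = 48.08 + 4.500 = 52.58 ML/d; C = (48.08·19.90 + 4.500·40.30)/52.58 = 21.65 mg/L.
After outfall 3: Q = 52.58 + 1.230 = 53.81 ML/d; C = (52.58·21.65 + 1.230·120.0)/53.81 = 23.89 mg/L.

23.9 mg/L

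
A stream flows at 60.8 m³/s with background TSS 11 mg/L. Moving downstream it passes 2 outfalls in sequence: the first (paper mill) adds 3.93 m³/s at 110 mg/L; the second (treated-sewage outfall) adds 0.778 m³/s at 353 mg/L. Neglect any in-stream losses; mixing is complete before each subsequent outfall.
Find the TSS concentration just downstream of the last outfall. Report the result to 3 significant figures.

21.0 mg/L

Outfall 1: combined Q = 64.73 m³/s; C = (60.80·11.00 + 3.930·110.0)/64.73 = 17.01 mg/L.
Outfall 2: combined Q = 65.51 m³/s; C = (64.73·17.01 + 0.7780·353.0)/65.51 = 21.00 mg/L.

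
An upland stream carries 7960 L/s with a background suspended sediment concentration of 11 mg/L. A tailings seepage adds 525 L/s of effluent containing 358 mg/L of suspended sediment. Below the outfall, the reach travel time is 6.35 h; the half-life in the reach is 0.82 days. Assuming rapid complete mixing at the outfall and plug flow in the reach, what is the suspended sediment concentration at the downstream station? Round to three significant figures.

Mixed concentration C = ΣQC/ΣQ = (7960·11.00 + 525.0·358.0) / 8485 = 275500/8485 = 32.47 mg/L.
Half-life 0.82 d → k = ln 2 / 0.82 = 0.8453 d⁻¹.
First-order decay: C = 32.47·exp(−k·t) = 32.47·0.7996 = 25.96 mg/L.

26.0 mg/L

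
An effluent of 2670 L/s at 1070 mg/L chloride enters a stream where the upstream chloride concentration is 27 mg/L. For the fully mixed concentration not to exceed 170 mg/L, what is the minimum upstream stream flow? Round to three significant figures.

16800 L/s

Set C_mix = 170: (Q·27.00 + 2670·1070) / (Q + 2670) = 170
→ Q = 2670·(1070 − 170)/(170 − 27.00) = 16800 L/s.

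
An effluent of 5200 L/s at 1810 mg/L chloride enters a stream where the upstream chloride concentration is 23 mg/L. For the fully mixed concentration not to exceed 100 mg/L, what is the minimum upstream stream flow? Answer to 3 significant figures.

115000 L/s

Set C_mix = 100: (Q·23.00 + 5200·1810) / (Q + 5200) = 100
→ Q = 5200·(1810 − 100)/(100 − 23.00) = 115500 L/s.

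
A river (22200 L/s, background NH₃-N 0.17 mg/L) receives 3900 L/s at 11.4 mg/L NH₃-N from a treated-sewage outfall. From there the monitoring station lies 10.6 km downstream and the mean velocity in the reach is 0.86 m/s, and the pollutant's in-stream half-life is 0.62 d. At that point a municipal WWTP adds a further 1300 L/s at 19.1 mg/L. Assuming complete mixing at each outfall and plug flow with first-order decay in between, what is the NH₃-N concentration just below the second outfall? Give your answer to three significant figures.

2.41 mg/L

Conservation of mass: C = (22200·0.1700 + 3900·11.40) / 26100 = 48230/26100 = 1.848 mg/L; combined flow 26100 L/s.
Travel time t = 10.6·1000 / 0.86 = 12330 s = 3.424 h.
Half-life 0.62 d → k = ln 2 / 0.62 = 1.118 d⁻¹.
Applying C = C₀e^(−kt): 1.848 × 0.8526 = 1.576 mg/L.
Second outfall: C = (26100·1.576 + 1300·19.10)/27400 = 2.407 mg/L.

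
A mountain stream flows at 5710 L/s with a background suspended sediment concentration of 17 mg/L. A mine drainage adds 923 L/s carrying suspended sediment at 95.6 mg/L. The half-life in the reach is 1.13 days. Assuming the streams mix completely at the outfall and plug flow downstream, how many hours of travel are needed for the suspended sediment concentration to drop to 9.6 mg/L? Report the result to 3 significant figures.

Mass balance: C = (5710·17.00 + 923.0·95.60) / 6633 = 185300/6633 = 27.94 mg/L.
Half-life 1.13 d → k = ln 2 / 1.13 = 0.6134 d⁻¹.
27.94·exp(−k·t) = 9.6 → t = ln(27.94/9.6)/k = 150500 s = 41.79 h.

41.8 h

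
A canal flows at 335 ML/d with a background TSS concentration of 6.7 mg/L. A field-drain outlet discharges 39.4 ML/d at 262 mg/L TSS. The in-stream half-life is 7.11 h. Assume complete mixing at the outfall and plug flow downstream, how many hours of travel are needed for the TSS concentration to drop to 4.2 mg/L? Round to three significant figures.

After mixing, C = (335.0·6.700 + 39.40·262.0) / 374.4 = 12570/374.4 = 33.57 mg/L.
Half-life 7.11 h → k = ln 2 / 7.11 = 0.09749 h⁻¹ = 2.340 d⁻¹.
33.57·exp(−k·t) = 4.2 → t = ln(33.57/4.2)/k = 76750 s = 21.32 h.

21.3 h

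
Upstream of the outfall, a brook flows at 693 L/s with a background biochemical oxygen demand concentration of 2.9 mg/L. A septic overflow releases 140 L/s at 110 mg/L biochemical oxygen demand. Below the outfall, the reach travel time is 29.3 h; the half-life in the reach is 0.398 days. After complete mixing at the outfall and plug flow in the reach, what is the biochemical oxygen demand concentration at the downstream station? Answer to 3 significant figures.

After mixing, C = (693.0·2.900 + 140.0·110.0) / 833.0 = 17410/833.0 = 20.90 mg/L.
Half-life 0.398 d → k = ln 2 / 0.398 = 1.742 d⁻¹.
Applying C = C₀e^(−kt): 20.90 × 0.1193 = 2.493 mg/L.

2.49 mg/L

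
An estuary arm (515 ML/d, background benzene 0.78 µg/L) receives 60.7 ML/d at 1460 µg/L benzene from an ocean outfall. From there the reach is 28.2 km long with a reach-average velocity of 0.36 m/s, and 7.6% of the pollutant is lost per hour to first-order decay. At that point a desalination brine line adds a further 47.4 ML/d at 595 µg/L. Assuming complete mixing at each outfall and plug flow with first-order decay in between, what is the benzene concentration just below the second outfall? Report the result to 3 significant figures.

70.8 µg/L

Mixed concentration C = ΣQC/ΣQ = (515.0·0.7800 + 60.70·1460) / 575.7 = 89020/575.7 = 154.6 µg/L; combined flow 575.7 ML/d.
Travel time t = 28.2·1000 / 0.36 = 78330 s = 21.76 h.
7.6%/h lost → k = −ln(1 − 0.076) = 0.07904 h⁻¹.
First-order decay: C = 154.6·exp(−k·t) = 154.6·0.1791 = 27.69 µg/L.
At the second outfall, C = (575.7·27.69 + 47.40·595.0) / (575.7 + 47.40) = 70.85 µg/L.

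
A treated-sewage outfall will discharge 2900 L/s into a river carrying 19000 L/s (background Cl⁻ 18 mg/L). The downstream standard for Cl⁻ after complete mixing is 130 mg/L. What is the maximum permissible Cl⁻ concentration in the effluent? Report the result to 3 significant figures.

864 mg/L

At the limit, (Qr·Cr + Qe·Cₑ)/(Qr + Qe) = 130:
Cₑ = (21900·130 − 19000·18.00) / 2900 = 863.8 mg/L.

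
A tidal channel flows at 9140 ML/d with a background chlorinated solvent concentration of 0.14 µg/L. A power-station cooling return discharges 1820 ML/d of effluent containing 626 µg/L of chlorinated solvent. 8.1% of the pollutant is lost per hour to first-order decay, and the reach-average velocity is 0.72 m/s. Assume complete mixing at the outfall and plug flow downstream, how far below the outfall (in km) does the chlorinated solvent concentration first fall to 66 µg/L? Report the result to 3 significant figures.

Flow-weighted average: C = (9140·0.1400 + 1820·626.0) / 10960 = 1141000/10960 = 104.1 µg/L.
8.1%/h lost → k = −ln(1 − 0.081) = 0.08447 h⁻¹.
Set 104.1·exp(−k·t) = 66 → t = ln(104.1/66)/k = 19410 s = 5.391 h.
Distance = v·t = 0.72·19410 = 13970 m = 13.97 km.

14.0 km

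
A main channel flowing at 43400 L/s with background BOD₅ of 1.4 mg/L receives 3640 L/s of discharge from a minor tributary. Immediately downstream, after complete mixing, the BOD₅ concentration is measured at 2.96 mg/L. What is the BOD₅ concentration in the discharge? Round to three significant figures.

21.6 mg/L

Mass balance: 43400·1.400 + 3640·Cₑ = 47040·2.960
→ Cₑ = (47040·2.960 − 43400·1.400) / 3640 = 21.56 mg/L.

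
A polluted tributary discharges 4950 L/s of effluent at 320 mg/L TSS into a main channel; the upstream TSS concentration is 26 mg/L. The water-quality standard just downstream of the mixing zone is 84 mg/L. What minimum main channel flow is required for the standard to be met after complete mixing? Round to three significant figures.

Set C_mix = 84: (Q·26.00 + 4950·320.0) / (Q + 4950) = 84
→ Q = 4950·(320.0 − 84)/(84 − 26.00) = 20140 L/s.

20100 L/s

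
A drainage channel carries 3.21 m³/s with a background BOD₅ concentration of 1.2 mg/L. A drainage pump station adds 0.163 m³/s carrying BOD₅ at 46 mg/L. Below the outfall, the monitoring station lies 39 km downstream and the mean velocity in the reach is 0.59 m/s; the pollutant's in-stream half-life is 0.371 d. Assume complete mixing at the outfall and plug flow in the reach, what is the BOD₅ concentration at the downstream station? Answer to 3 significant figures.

0.806 mg/L

Flow-weighted average: C = (3.210·1.200 + 0.1630·46.00) / 3.373 = 11.35/3.373 = 3.365 mg/L.
Travel time t = 39·1000 / 0.59 = 66100 s = 18.36 h.
Half-life 0.371 d → k = ln 2 / 0.371 = 1.868 d⁻¹.
Decay over the reach: 3.365·exp(−kt) = 3.365·0.2395 = 0.8058 mg/L.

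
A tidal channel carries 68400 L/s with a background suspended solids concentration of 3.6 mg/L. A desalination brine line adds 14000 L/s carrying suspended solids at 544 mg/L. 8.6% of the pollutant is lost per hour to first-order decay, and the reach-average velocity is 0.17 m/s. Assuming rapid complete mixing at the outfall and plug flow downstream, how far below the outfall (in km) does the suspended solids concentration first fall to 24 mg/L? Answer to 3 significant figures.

9.39 km

After mixing, C = (68400·3.600 + 14000·544.0) / 82400 = 7862000/82400 = 95.42 mg/L.
8.6%/h lost → k = −ln(1 − 0.086) = 0.08992 h⁻¹.
Set 95.42·exp(−k·t) = 24 → t = ln(95.42/24)/k = 55250 s = 15.35 h.
Distance = v·t = 0.17·55250 = 9393 m = 9.393 km.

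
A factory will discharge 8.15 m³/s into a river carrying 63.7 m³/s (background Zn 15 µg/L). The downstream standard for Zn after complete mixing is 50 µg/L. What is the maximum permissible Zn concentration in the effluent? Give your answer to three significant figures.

At the limit, (Qr·Cr + Qe·Cₑ)/(Qr + Qe) = 50:
Cₑ = (71.85·50 − 63.70·15.00) / 8.150 = 323.6 µg/L.

324 µg/L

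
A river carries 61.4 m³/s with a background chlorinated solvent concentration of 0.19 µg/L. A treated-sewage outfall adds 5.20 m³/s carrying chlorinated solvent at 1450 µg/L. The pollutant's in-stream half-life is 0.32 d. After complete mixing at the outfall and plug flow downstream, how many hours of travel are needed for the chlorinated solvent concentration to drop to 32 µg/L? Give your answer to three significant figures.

Flow-weighted average: C = (61.40·0.1900 + 5.200·1450) / 66.60 = 7552/66.60 = 113.4 µg/L.
Half-life 0.32 d → k = ln 2 / 0.32 = 2.166 d⁻¹.
113.4·exp(−k·t) = 32 → t = ln(113.4/32)/k = 50460 s = 14.02 h.

14.0 h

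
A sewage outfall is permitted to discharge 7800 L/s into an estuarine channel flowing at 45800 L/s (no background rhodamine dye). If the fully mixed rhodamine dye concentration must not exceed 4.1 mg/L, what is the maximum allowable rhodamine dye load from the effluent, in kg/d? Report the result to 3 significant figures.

Mass balance at the limit: 45800·0 + 7800·Cₑ = 53600·4.1 → Cₑ = 28.17 mg/L.
7800 L/s = 7.800 m³/s. Load = 7.800 m³/s × 28.17 g/m³ × 86 400 s/d = 18990 kg/d.

19000 kg/d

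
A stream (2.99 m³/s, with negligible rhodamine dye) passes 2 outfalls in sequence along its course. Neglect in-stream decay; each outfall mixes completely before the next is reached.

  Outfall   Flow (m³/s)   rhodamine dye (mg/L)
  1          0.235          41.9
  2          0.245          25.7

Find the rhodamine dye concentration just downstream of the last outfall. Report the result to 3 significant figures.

4.65 mg/L

Outfall 1: combined Q = 3.225 m³/s; C = (2.990·0 + 0.2350·41.90)/3.225 = 3.053 mg/L.
Outfall 2: combined Q = 3.470 m³/s; C = (3.225·3.053 + 0.2450·25.70)/3.470 = 4.652 mg/L.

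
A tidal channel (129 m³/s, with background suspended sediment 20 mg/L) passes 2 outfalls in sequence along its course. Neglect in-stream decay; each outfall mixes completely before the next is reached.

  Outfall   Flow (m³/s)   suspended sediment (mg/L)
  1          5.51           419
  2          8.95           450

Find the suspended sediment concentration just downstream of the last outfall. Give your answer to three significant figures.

Below outfall 1: Q → 134.5 m³/s, C = (129.0·20.00 + 5.510·419.0)/134.5 = 36.34 mg/L.
Below outfall 2: Q → 143.5 m³/s, C = (134.5·36.34 + 8.950·450.0)/143.5 = 62.15 mg/L.

62.2 mg/L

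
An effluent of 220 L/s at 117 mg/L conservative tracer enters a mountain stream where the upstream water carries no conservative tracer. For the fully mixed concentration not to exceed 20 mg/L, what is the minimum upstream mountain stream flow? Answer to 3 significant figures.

Set C_mix = 20: (Q·0 + 220.0·117.0) / (Q + 220.0) = 20
→ Q = 220.0·(117.0 − 20)/(20 − 0) = 1067 L/s.

1070 L/s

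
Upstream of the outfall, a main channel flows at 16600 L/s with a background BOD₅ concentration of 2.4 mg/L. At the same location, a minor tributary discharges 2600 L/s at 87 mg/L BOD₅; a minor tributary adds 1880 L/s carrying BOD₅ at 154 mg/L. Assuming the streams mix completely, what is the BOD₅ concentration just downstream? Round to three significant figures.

Mass balance: C = (16600·2.400 + 2600·87.00 + 1880·154.0) / 21080 = 555600/21080 = 26.35 mg/L.

26.4 mg/L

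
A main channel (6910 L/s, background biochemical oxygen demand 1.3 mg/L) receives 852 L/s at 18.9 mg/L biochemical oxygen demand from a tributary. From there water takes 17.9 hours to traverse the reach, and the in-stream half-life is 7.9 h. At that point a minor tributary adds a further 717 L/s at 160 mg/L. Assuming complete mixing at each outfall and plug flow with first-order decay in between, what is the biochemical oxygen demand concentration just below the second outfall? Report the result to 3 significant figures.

14.1 mg/L

Mixed concentration C = ΣQC/ΣQ = (6910·1.300 + 852.0·18.90) / 7762 = 25090/7762 = 3.232 mg/L; combined flow 7762 L/s.
Half-life 7.9 h → k = ln 2 / 7.9 = 0.08774 h⁻¹ = 2.106 d⁻¹.
Applying C = C₀e^(−kt): 3.232 × 0.2079 = 0.6720 mg/L.
Second outfall: C = (7762·0.6720 + 717.0·160.0)/8479 = 14.15 mg/L.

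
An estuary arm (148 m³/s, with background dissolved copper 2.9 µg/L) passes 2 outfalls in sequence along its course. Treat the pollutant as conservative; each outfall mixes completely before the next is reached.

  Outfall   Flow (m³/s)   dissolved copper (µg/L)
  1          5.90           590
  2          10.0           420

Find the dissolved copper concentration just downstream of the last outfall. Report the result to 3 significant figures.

49.5 µg/L

After outfall 1: Q = 148.0 + 5.900 = 153.9 m³/s; C = (148.0·2.900 + 5.900·590.0)/153.9 = 25.41 µg/L.
After outfall 2: Q = 153.9 + 10.00 = 163.9 m³/s; C = (153.9·25.41 + 10.00·420.0)/163.9 = 49.48 µg/L.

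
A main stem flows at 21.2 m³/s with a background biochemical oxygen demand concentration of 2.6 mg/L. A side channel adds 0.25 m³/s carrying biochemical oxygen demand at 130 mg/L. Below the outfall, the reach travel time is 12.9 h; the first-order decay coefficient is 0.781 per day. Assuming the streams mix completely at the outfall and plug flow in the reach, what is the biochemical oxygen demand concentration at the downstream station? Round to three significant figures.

2.68 mg/L

After mixing, C = (21.20·2.600 + 0.2500·130.0) / 21.45 = 87.62/21.45 = 4.085 mg/L.
First-order decay: C = 4.085·exp(−k·t) = 4.085·0.6572 = 2.685 mg/L.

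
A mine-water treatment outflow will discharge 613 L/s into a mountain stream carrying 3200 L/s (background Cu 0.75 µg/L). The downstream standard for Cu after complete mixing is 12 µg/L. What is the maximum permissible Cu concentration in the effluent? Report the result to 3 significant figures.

70.7 µg/L

At the limit, (Qr·Cr + Qe·Cₑ)/(Qr + Qe) = 12:
Cₑ = (3813·12 − 3200·0.7500) / 613.0 = 70.73 µg/L.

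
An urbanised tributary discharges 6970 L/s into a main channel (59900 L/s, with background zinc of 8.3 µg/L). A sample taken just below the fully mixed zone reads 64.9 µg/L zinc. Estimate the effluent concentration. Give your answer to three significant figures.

Mass balance: 59900·8.300 + 6970·Cₑ = 66870·64.90
→ Cₑ = (66870·64.90 − 59900·8.300) / 6970 = 551.3 µg/L.

551 µg/L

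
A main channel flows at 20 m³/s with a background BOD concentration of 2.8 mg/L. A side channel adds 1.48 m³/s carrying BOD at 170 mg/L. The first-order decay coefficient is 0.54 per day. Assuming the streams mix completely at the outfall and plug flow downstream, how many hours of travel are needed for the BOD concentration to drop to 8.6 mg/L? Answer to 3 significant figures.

22.7 h

After mixing, C = (20.00·2.800 + 1.480·170.0) / 21.48 = 307.6/21.48 = 14.32 mg/L.
14.32·exp(−k·t) = 8.6 → t = ln(14.32/8.6)/k = 81590 s = 22.66 h.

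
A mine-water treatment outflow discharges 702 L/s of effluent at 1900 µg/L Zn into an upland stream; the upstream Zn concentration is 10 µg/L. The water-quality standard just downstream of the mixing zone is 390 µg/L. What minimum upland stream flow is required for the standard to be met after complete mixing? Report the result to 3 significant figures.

Set C_mix = 390: (Q·10.00 + 702.0·1900) / (Q + 702.0) = 390
→ Q = 702.0·(1900 − 390)/(390 − 10.00) = 2790 L/s.

2790 L/s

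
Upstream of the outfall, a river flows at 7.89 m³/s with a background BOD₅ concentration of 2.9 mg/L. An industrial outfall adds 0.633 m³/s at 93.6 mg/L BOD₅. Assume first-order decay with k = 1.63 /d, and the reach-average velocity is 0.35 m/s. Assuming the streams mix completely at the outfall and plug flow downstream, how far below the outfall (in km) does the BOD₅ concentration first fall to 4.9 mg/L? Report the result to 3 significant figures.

12.5 km

Flow-weighted average: C = (7.890·2.900 + 0.6330·93.60) / 8.523 = 82.13/8.523 = 9.636 mg/L.
Set 9.636·exp(−k·t) = 4.9 → t = ln(9.636/4.9)/k = 35850 s = 9.958 h.
Distance = v·t = 0.35·35850 = 12550 m = 12.55 km.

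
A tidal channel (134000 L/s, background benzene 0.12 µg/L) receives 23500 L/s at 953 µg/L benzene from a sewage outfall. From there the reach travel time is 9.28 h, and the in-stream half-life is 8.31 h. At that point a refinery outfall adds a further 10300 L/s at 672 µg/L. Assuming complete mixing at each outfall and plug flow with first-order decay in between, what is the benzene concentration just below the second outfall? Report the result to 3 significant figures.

Flow-weighted average: C = (134000·0.1200 + 23500·953.0) / 157500 = 22410000/157500 = 142.3 µg/L; combined flow 157500 L/s.
Half-life 8.31 h → k = ln 2 / 8.31 = 0.08341 h⁻¹ = 2.002 d⁻¹.
First-order decay: C = 142.3·exp(−k·t) = 142.3·0.4611 = 65.62 µg/L.
At the second outfall, C = (157500·65.62 + 10300·672.0) / (157500 + 10300) = 102.8 µg/L.

103 µg/L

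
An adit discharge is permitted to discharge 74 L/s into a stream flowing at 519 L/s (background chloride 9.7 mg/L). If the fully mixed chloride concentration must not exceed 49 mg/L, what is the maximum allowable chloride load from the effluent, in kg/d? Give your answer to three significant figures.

Mass balance at the limit: 519.0·9.700 + 74.00·Cₑ = 593.0·49 → Cₑ = 324.6 mg/L.
74.00 L/s = 0.07400 m³/s. Load = 0.07400 m³/s × 324.6 g/m³ × 86 400 s/d = 2076 kg/d.

2080 kg/d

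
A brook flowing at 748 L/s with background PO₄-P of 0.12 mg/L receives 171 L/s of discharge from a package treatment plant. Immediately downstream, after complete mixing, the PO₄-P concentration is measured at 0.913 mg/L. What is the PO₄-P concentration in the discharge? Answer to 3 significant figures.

Mass balance: 748.0·0.1200 + 171.0·Cₑ = 919.0·0.9130
→ Cₑ = (919.0·0.9130 − 748.0·0.1200) / 171.0 = 4.382 mg/L.

4.38 mg/L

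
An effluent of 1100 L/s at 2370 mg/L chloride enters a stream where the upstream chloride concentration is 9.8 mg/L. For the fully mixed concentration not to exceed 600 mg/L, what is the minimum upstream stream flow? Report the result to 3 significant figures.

3300 L/s

Set C_mix = 600: (Q·9.800 + 1100·2370) / (Q + 1100) = 600
→ Q = 1100·(2370 − 600)/(600 − 9.800) = 3299 L/s.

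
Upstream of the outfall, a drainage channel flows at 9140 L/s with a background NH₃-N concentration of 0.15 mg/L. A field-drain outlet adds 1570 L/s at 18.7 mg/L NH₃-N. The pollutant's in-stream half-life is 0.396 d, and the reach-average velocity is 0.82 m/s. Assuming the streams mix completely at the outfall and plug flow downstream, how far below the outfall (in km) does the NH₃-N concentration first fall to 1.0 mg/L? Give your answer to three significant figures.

Mass balance: C = (9140·0.1500 + 1570·18.70) / 10710 = 30730/10710 = 2.869 mg/L.
Half-life 0.396 d → k = ln 2 / 0.396 = 1.750 d⁻¹.
Set 2.869·exp(−k·t) = 1.0 → t = ln(2.869/1.0)/k = 52030 s = 14.45 h.
Distance = v·t = 0.82·52030 = 42660 m = 42.66 km.

42.7 km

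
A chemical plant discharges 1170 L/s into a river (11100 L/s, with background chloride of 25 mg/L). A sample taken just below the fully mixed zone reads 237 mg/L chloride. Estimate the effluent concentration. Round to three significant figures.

Mass balance: 11100·25.00 + 1170·Cₑ = 12270·237.0
→ Cₑ = (12270·237.0 − 11100·25.00) / 1170 = 2248 mg/L.

2250 mg/L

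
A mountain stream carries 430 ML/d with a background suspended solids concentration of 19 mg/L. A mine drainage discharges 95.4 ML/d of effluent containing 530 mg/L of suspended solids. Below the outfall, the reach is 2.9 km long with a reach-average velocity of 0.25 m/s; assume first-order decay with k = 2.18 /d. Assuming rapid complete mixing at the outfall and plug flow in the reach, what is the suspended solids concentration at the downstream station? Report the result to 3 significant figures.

Flow-weighted average: C = (430.0·19.00 + 95.40·530.0) / 525.4 = 58730/525.4 = 111.8 mg/L.
Travel time t = 2.9·1000 / 0.25 = 11600 s = 3.222 h.
Applying C = C₀e^(−kt): 111.8 × 0.7463 = 83.42 mg/L.

83.4 mg/L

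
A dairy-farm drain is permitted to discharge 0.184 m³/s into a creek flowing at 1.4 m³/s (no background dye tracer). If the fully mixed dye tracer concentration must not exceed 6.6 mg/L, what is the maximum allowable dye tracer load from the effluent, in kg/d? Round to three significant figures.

Mass balance at the limit: 1.400·0 + 0.1840·Cₑ = 1.584·6.6 → Cₑ = 56.82 mg/L.
Load = 0.1840 m³/s × 56.82 g/m³ × 86 400 s/d = 903.3 kg/d.

903 kg/d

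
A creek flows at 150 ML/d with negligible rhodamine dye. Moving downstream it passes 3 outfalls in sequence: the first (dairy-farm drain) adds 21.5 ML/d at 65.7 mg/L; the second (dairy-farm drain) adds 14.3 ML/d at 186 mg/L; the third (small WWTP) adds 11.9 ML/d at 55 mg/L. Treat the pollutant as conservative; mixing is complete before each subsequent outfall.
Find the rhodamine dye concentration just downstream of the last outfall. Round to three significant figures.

23.9 mg/L

After outfall 1: Q = 150.0 + 21.50 = 171.5 ML/d; C = (150.0·0 + 21.50·65.70)/171.5 = 8.236 mg/L.
After outfall 2: Q = 171.5 + 14.30 = 185.8 ML/d; C = (171.5·8.236 + 14.30·186.0)/185.8 = 21.92 mg/L.
After outfall 3: Q = 185.8 + 11.90 = 197.7 ML/d; C = (185.8·21.92 + 11.90·55.00)/197.7 = 23.91 mg/L.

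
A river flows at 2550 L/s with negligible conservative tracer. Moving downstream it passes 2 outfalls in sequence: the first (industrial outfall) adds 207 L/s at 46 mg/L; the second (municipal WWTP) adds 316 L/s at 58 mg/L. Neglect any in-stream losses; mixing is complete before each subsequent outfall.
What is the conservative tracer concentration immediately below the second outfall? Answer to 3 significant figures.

9.06 mg/L

Below outfall 1: Q → 2757 L/s, C = (2550·0 + 207.0·46.00)/2757 = 3.454 mg/L.
Below outfall 2: Q → 3073 L/s, C = (2757·3.454 + 316.0·58.00)/3073 = 9.063 mg/L.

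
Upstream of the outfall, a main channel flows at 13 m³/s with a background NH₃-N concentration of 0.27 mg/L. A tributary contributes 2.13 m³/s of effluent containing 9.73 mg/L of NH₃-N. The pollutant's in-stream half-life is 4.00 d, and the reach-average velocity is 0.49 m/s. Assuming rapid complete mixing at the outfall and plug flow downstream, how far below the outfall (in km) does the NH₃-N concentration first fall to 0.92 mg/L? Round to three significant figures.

Conservation of mass: C = (13.00·0.2700 + 2.130·9.730) / 15.13 = 24.23/15.13 = 1.602 mg/L.
Half-life 4.00 d → k = ln 2 / 4.00 = 0.1733 d⁻¹.
Set 1.602·exp(−k·t) = 0.92 → t = ln(1.602/0.92)/k = 276500 s = 76.80 h.
Distance = v·t = 0.49·276500 = 135500 m = 135.5 km.

135 km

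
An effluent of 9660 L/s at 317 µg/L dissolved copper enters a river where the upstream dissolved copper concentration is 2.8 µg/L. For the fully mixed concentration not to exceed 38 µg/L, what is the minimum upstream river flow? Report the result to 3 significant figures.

76600 L/s

Set C_mix = 38: (Q·2.800 + 9660·317.0) / (Q + 9660) = 38
→ Q = 9660·(317.0 − 38)/(38 − 2.800) = 76570 L/s.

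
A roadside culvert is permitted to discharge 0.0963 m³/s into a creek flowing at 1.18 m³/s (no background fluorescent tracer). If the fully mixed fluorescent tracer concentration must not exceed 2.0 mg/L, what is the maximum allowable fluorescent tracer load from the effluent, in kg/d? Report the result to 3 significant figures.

221 kg/d

Mass balance at the limit: 1.180·0 + 0.09630·Cₑ = 1.276·2.0 → Cₑ = 26.51 mg/L.
Load = 0.09630 m³/s × 26.51 g/m³ × 86 400 s/d = 220.5 kg/d.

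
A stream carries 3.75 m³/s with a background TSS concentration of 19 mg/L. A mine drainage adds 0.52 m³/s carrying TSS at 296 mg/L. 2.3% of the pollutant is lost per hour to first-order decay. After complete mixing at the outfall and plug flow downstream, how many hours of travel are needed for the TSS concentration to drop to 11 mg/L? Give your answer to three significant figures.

Flow-weighted average: C = (3.750·19.00 + 0.5200·296.0) / 4.270 = 225.2/4.270 = 52.73 mg/L.
2.3%/h lost → k = −ln(1 − 0.023) = 0.02327 h⁻¹.
52.73·exp(−k·t) = 11 → t = ln(52.73/11)/k = 242500 s = 67.36 h.

67.4 h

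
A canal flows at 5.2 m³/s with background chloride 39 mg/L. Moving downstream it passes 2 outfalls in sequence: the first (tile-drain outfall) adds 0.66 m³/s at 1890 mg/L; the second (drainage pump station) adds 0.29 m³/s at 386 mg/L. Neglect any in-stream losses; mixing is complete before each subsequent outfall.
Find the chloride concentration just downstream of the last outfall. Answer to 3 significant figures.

Below outfall 1: Q → 5.860 m³/s, C = (5.200·39.00 + 0.6600·1890)/5.860 = 247.5 mg/L.
Below outfall 2: Q → 6.150 m³/s, C = (5.860·247.5 + 0.2900·386.0)/6.150 = 254.0 mg/L.

254 mg/L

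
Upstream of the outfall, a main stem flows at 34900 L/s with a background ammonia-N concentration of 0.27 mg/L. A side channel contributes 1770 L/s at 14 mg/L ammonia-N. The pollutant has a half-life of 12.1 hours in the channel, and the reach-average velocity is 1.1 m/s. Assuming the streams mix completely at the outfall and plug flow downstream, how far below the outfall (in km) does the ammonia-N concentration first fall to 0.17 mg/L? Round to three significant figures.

118 km

Mass balance: C = (34900·0.2700 + 1770·14.00) / 36670 = 34200/36670 = 0.9327 mg/L.
Half-life 12.1 h → k = ln 2 / 12.1 = 0.05728 h⁻¹ = 1.375 d⁻¹.
Set 0.9327·exp(−k·t) = 0.17 → t = ln(0.9327/0.17)/k = 107000 s = 29.72 h.
Distance = v·t = 1.1·107000 = 117700 m = 117.7 km.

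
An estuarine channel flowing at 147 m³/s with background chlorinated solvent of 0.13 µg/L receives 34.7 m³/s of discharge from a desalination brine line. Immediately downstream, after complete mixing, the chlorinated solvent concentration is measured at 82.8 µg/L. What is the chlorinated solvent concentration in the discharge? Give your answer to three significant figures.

433 µg/L

Mass balance: 147.0·0.1300 + 34.70·Cₑ = 181.7·82.80
→ Cₑ = (181.7·82.80 − 147.0·0.1300) / 34.70 = 433.0 µg/L.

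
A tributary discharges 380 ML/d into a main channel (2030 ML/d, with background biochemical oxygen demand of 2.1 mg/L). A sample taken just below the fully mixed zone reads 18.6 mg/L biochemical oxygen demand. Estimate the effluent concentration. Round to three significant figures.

Mass balance: 2030·2.100 + 380.0·Cₑ = 2410·18.60
→ Cₑ = (2410·18.60 − 2030·2.100) / 380.0 = 106.7 mg/L.

107 mg/L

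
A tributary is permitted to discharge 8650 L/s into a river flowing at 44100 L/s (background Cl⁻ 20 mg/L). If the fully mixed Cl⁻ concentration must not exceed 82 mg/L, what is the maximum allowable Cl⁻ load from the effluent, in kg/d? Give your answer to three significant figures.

298000 kg/d

Mass balance at the limit: 44100·20.00 + 8650·Cₑ = 52750·82 → Cₑ = 398.1 mg/L.
8650 L/s = 8.650 m³/s. Load = 8.650 m³/s × 398.1 g/m³ × 86 400 s/d = 297500 kg/d.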